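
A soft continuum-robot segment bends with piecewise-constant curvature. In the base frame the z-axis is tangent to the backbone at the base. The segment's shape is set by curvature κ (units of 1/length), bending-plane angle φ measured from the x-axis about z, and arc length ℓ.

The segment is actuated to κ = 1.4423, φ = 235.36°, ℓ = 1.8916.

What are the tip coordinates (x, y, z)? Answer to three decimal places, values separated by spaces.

-0.755 -1.093 0.278

θ = κ·ℓ = 1.4423 × 1.8916 = 2.72825 rad
ρ = (1 − cos θ)/κ = (1 − -0.91579)/1.4423 = 1.32828
z = sin θ / κ = 0.40167/1.4423 = 0.27849
x = ρ cos φ = 1.32828 × cos(235.36°) = -0.75502
y = ρ sin φ = 1.32828 × sin(235.36°) = -1.09283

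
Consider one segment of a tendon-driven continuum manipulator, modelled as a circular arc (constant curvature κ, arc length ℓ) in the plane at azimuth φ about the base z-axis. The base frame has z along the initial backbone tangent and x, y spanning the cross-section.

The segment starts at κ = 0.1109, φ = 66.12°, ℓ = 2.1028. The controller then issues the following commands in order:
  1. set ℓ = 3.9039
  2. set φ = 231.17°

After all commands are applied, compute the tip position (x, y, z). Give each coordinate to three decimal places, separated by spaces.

-0.522 -0.648 3.783

initial: κ=0.1109, φ=66.12°, ℓ=2.1028
cmd 1: set ℓ=3.9039 → (κ,φ,ℓ)=(0.1109,66.12°,3.9039) → tip=(0.3368,0.7607,3.7831)
cmd 2: set φ=231.17° → (κ,φ,ℓ)=(0.1109,231.17°,3.9039) → tip=(-0.5217,-0.6481,3.7831)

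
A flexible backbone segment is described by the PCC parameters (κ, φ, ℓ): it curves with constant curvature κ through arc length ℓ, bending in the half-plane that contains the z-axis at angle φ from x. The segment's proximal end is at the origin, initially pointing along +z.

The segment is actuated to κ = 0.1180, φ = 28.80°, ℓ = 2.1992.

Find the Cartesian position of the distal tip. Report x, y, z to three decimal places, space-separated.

0.249 0.137 2.175

θ = κ·ℓ = 0.1180 × 2.1992 = 0.25951 rad
ρ = (1 − cos θ)/κ = (1 − 0.96652)/0.1180 = 0.28375
z = sin θ / κ = 0.25660/0.1180 = 2.17460
x = ρ cos φ = 0.28375 × cos(28.80°) = 0.24866
y = ρ sin φ = 0.28375 × sin(28.80°) = 0.13670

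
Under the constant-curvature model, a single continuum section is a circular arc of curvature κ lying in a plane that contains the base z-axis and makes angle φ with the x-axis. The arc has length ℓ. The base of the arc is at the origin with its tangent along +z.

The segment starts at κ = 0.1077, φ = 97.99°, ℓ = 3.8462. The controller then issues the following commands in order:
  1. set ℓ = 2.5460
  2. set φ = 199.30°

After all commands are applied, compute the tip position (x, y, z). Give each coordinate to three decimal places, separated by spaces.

-0.327 -0.115 2.514

initial: κ=0.1077, φ=97.99°, ℓ=3.8462
cmd 1: set ℓ=2.5460 → (κ,φ,ℓ)=(0.1077,97.99°,2.5460) → tip=(-0.0482,0.3435,2.5142)
cmd 2: set φ=199.30° → (κ,φ,ℓ)=(0.1077,199.30°,2.5460) → tip=(-0.3274,-0.1146,2.5142)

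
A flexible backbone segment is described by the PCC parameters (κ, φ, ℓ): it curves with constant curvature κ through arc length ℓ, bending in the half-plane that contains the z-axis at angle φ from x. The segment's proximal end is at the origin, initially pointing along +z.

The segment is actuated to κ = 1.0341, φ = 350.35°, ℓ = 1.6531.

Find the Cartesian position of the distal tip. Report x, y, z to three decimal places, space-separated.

θ = κ·ℓ = 1.0341 × 1.6531 = 1.70947 rad
ρ = (1 − cos θ)/κ = (1 − -0.13823)/1.0341 = 1.10070
z = sin θ / κ = 0.99040/1.0341 = 0.95774
x = ρ cos φ = 1.10070 × cos(350.35°) = 1.08512
y = ρ sin φ = 1.10070 × sin(350.35°) = -0.18451

1.085 -0.185 0.958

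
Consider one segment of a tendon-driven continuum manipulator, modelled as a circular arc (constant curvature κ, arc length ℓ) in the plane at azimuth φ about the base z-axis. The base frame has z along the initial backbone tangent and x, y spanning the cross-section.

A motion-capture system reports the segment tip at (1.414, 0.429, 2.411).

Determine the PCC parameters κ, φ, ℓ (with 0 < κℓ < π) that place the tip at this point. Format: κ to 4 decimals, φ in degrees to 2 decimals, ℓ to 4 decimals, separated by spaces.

0.3696 16.88 2.9755

ρ = √(x²+y²) = √(1.414² + 0.429²) = 1.47765
φ = atan2(y, x) mod 360° = atan2(0.429, 1.414) = 16.8775°
|p|² = ρ² + z² = 1.47765² + 2.411² = 7.99636
κ = 2ρ / |p|² = 2×1.47765 / 7.99636 = 0.36958
θ = 2·atan2(ρ, z) = 2·atan2(1.47765, 2.411) = 1.09967 rad
ℓ = θ/κ = 1.09967/0.36958 = 2.97546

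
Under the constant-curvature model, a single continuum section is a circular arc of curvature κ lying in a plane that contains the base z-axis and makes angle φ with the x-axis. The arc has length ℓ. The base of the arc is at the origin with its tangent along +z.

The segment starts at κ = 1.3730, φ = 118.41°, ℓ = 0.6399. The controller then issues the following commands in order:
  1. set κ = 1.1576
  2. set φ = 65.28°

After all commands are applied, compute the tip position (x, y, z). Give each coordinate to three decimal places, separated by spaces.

0.095 0.206 0.583

initial: κ=1.3730, φ=118.41°, ℓ=0.6399
cmd 1: set κ=1.1576 → (κ,φ,ℓ)=(1.1576,118.41°,0.6399) → tip=(-0.1077,0.1991,0.5830)
cmd 2: set φ=65.28° → (κ,φ,ℓ)=(1.1576,65.28°,0.6399) → tip=(0.0947,0.2056,0.5830)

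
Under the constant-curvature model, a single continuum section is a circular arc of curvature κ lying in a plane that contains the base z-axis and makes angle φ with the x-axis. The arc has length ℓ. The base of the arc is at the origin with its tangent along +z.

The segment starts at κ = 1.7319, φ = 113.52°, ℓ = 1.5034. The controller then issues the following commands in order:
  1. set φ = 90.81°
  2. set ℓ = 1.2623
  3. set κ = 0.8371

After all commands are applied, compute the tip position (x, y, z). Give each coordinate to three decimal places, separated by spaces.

-0.009 0.607 1.040

initial: κ=1.7319, φ=113.52°, ℓ=1.5034
cmd 1: set φ=90.81° → (κ,φ,ℓ)=(1.7319,90.81°,1.5034) → tip=(-0.0152,1.0732,0.2958)
cmd 2: set ℓ=1.2623 → (κ,φ,ℓ)=(1.7319,90.81°,1.2623) → tip=(-0.0129,0.9106,0.4715)
cmd 3: set κ=0.8371 → (κ,φ,ℓ)=(0.8371,90.81°,1.2623) → tip=(-0.0086,0.6071,1.0402)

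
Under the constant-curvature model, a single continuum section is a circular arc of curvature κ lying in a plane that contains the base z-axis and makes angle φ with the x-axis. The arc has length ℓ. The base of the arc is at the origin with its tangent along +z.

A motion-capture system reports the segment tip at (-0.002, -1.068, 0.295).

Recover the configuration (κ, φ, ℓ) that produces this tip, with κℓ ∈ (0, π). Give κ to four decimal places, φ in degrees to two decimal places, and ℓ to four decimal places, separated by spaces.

1.7399 269.89 1.4958

ρ = √(x²+y²) = √(-0.002² + -1.068²) = 1.06800
φ = atan2(y, x) mod 360° = atan2(-1.068, -0.002) = 269.8927°
|p|² = ρ² + z² = 1.06800² + 0.295² = 1.22765
κ = 2ρ / |p|² = 2×1.06800 / 1.22765 = 1.73991
θ = 2·atan2(ρ, z) = 2·atan2(1.06800, 0.295) = 2.60260 rad
ℓ = θ/κ = 2.60260/1.73991 = 1.49583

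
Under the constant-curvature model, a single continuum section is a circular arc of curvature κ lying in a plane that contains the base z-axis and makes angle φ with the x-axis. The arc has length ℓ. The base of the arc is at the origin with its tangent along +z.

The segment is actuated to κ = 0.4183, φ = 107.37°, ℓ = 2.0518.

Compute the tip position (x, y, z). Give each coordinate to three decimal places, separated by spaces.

θ = κ·ℓ = 0.4183 × 2.0518 = 0.85827 rad
ρ = (1 − cos θ)/κ = (1 − 0.65375)/0.4183 = 0.82776
z = sin θ / κ = 0.75671/0.4183 = 1.80902
x = ρ cos φ = 0.82776 × cos(107.37°) = -0.24712
y = ρ sin φ = 0.82776 × sin(107.37°) = 0.79001

-0.247 0.790 1.809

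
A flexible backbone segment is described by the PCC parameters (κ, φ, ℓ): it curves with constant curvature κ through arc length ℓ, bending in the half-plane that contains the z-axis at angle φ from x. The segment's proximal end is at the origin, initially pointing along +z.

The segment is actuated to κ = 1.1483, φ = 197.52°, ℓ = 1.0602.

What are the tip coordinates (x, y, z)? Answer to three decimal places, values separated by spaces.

θ = κ·ℓ = 1.1483 × 1.0602 = 1.21743 rad
ρ = (1 − cos θ)/κ = (1 − 0.34606)/1.1483 = 0.56949
z = sin θ / κ = 0.93821/1.1483 = 0.81704
x = ρ cos φ = 0.56949 × cos(197.52°) = -0.54307
y = ρ sin φ = 0.56949 × sin(197.52°) = -0.17144

-0.543 -0.171 0.817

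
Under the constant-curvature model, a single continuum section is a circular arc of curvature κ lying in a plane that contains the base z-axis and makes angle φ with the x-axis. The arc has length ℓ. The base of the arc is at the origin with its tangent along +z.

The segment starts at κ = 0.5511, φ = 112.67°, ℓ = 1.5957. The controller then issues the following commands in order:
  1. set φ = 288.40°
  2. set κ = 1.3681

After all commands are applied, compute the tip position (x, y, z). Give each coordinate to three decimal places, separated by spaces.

initial: κ=0.5511, φ=112.67°, ℓ=1.5957
cmd 1: set φ=288.40° → (κ,φ,ℓ)=(0.5511,288.40°,1.5957) → tip=(0.2076,-0.6239,1.3978)
cmd 2: set κ=1.3681 → (κ,φ,ℓ)=(1.3681,288.40°,1.5957) → tip=(0.3633,-1.0922,0.5982)

0.363 -1.092 0.598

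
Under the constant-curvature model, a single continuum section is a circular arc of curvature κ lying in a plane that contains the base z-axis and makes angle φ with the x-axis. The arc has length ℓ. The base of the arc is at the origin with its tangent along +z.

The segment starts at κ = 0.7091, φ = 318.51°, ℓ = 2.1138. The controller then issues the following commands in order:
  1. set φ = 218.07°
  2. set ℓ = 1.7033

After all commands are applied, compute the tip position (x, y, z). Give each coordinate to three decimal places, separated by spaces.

-0.716 -0.561 1.318

initial: κ=0.7091, φ=318.51°, ℓ=2.1138
cmd 1: set φ=218.07° → (κ,φ,ℓ)=(0.7091,218.07°,2.1138) → tip=(-1.0305,-0.8071,1.4066)
cmd 2: set ℓ=1.7033 → (κ,φ,ℓ)=(0.7091,218.07°,1.7033) → tip=(-0.7160,-0.5608,1.3183)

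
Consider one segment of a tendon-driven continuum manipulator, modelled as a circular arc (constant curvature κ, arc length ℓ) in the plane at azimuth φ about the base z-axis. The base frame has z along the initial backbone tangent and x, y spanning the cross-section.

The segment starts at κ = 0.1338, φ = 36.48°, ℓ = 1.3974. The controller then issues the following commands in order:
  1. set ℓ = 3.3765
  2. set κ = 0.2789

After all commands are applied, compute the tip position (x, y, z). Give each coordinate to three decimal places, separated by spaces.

initial: κ=0.1338, φ=36.48°, ℓ=1.3974
cmd 1: set ℓ=3.3765 → (κ,φ,ℓ)=(0.1338,36.48°,3.3765) → tip=(0.6029,0.4458,3.2628)
cmd 2: set κ=0.2789 → (κ,φ,ℓ)=(0.2789,36.48°,3.3765) → tip=(1.1866,0.8774,2.8991)

1.187 0.877 2.899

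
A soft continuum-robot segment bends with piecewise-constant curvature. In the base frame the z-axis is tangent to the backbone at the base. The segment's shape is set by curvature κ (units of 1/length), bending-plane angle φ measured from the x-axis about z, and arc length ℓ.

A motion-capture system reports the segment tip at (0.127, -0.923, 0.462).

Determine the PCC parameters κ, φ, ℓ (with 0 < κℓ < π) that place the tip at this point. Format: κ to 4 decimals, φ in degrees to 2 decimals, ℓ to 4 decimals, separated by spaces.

1.7230 277.83 1.2890

ρ = √(x²+y²) = √(0.127² + -0.923²) = 0.93170
φ = atan2(y, x) mod 360° = atan2(-0.923, 0.127) = 277.8344°
|p|² = ρ² + z² = 0.93170² + 0.462² = 1.08150
κ = 2ρ / |p|² = 2×0.93170 / 1.08150 = 1.72297
θ = 2·atan2(ρ, z) = 2·atan2(0.93170, 0.462) = 2.22092 rad
ℓ = θ/κ = 2.22092/1.72297 = 1.28901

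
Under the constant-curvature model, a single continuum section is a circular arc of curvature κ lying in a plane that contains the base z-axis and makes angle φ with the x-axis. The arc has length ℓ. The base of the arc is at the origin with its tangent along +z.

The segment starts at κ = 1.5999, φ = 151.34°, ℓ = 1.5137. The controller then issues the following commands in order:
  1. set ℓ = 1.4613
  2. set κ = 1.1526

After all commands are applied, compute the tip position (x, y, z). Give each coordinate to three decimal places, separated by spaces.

initial: κ=1.5999, φ=151.34°, ℓ=1.5137
cmd 1: set ℓ=1.4613 → (κ,φ,ℓ)=(1.5999,151.34°,1.4613) → tip=(-0.9291,0.5078,0.4500)
cmd 2: set κ=1.1526 → (κ,φ,ℓ)=(1.1526,151.34°,1.4613) → tip=(-0.8475,0.4632,0.8620)

-0.848 0.463 0.862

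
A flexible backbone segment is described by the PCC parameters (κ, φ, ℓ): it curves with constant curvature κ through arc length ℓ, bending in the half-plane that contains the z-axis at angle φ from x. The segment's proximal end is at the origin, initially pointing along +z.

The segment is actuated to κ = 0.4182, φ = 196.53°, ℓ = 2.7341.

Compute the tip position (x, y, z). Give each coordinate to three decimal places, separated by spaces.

θ = κ·ℓ = 0.4182 × 2.7341 = 1.14340 rad
ρ = (1 − cos θ)/κ = (1 − 0.41450)/0.4182 = 1.40004
z = sin θ / κ = 0.91005/0.4182 = 2.17611
x = ρ cos φ = 1.40004 × cos(196.53°) = -1.34218
y = ρ sin φ = 1.40004 × sin(196.53°) = -0.39834

-1.342 -0.398 2.176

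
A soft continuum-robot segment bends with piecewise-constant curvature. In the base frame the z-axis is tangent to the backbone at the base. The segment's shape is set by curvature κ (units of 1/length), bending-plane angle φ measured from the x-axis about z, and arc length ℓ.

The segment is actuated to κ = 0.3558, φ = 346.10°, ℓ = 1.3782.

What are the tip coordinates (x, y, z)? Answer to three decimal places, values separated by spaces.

θ = κ·ℓ = 0.3558 × 1.3782 = 0.49036 rad
ρ = (1 − cos θ)/κ = (1 − 0.88216)/0.3558 = 0.33119
z = sin θ / κ = 0.47095/0.3558 = 1.32363
x = ρ cos φ = 0.33119 × cos(346.10°) = 0.32149
y = ρ sin φ = 0.33119 × sin(346.10°) = -0.07956

0.321 -0.080 1.324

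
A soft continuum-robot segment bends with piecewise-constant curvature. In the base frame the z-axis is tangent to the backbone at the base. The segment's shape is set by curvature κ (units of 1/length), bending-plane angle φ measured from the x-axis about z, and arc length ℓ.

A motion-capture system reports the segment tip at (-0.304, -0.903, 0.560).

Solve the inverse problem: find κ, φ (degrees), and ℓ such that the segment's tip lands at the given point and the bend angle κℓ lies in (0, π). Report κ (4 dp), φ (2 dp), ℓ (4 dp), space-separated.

1.5601 251.39 1.3325

ρ = √(x²+y²) = √(-0.304² + -0.903²) = 0.95280
φ = atan2(y, x) mod 360° = atan2(-0.903, -0.304) = 251.3939°
|p|² = ρ² + z² = 0.95280² + 0.560² = 1.22142
κ = 2ρ / |p|² = 2×0.95280 / 1.22142 = 1.56014
θ = 2·atan2(ρ, z) = 2·atan2(0.95280, 0.560) = 2.07888 rad
ℓ = θ/κ = 2.07888/1.56014 = 1.33249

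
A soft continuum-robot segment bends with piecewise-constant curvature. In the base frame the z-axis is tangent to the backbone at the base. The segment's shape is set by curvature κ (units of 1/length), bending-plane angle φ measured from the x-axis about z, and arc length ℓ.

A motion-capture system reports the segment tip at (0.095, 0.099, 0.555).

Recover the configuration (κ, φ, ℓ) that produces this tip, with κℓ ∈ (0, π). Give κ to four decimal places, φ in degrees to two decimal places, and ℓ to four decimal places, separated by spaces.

ρ = √(x²+y²) = √(0.095² + 0.099²) = 0.13721
φ = atan2(y, x) mod 360° = atan2(0.099, 0.095) = 46.1812°
|p|² = ρ² + z² = 0.13721² + 0.555² = 0.32685
κ = 2ρ / |p|² = 2×0.13721 / 0.32685 = 0.83957
θ = 2·atan2(ρ, z) = 2·atan2(0.13721, 0.555) = 0.48472 rad
ℓ = θ/κ = 0.48472/0.83957 = 0.57734

0.8396 46.18 0.5773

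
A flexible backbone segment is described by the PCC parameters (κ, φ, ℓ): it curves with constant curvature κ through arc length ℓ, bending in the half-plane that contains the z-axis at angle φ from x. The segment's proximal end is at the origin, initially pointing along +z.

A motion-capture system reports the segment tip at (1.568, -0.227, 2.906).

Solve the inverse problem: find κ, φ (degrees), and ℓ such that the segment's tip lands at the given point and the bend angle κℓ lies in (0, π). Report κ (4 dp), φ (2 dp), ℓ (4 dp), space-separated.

0.2892 351.76 3.4514

ρ = √(x²+y²) = √(1.568² + -0.227²) = 1.58435
φ = atan2(y, x) mod 360° = atan2(-0.227, 1.568) = 351.7625°
|p|² = ρ² + z² = 1.58435² + 2.906² = 10.95499
κ = 2ρ / |p|² = 2×1.58435 / 10.95499 = 0.28925
θ = 2·atan2(ρ, z) = 2·atan2(1.58435, 2.906) = 0.99830 rad
ℓ = θ/κ = 0.99830/0.28925 = 3.45138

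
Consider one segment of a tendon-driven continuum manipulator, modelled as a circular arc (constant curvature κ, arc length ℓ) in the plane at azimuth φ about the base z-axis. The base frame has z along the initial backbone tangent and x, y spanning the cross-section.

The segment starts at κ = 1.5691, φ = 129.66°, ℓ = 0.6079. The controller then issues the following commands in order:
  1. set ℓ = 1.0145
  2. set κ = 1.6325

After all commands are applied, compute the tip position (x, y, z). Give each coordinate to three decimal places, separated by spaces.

-0.424 0.512 0.610

initial: κ=1.5691, φ=129.66°, ℓ=0.6079
cmd 1: set ℓ=1.0145 → (κ,φ,ℓ)=(1.5691,129.66°,1.0145) → tip=(-0.4153,0.5010,0.6372)
cmd 2: set κ=1.6325 → (κ,φ,ℓ)=(1.6325,129.66°,1.0145) → tip=(-0.4243,0.5118,0.6103)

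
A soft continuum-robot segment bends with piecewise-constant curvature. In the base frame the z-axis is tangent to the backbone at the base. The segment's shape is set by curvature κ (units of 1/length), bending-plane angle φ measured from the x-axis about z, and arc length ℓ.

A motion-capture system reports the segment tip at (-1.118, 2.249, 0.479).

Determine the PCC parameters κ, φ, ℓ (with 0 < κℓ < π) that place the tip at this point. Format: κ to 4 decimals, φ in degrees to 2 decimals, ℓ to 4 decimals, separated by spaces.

ρ = √(x²+y²) = √(-1.118² + 2.249²) = 2.51156
φ = atan2(y, x) mod 360° = atan2(2.249, -1.118) = 116.4324°
|p|² = ρ² + z² = 2.51156² + 0.479² = 6.53737
κ = 2ρ / |p|² = 2×2.51156 / 6.53737 = 0.76837
θ = 2·atan2(ρ, z) = 2·atan2(2.51156, 0.479) = 2.76468 rad
ℓ = θ/κ = 2.76468/0.76837 = 3.59811

0.7684 116.43 3.5981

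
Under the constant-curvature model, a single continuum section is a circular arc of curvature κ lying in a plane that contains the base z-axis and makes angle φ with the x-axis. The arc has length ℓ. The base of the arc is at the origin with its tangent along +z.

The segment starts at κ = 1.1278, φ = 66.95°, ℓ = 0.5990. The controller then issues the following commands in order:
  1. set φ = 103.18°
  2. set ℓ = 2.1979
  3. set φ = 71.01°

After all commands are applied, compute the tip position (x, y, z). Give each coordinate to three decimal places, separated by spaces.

initial: κ=1.1278, φ=66.95°, ℓ=0.5990
cmd 1: set φ=103.18° → (κ,φ,ℓ)=(1.1278,103.18°,0.5990) → tip=(-0.0444,0.1896,0.5545)
cmd 2: set ℓ=2.1979 → (κ,φ,ℓ)=(1.1278,103.18°,2.1979) → tip=(-0.3615,1.5439,0.5456)
cmd 3: set φ=71.01° → (κ,φ,ℓ)=(1.1278,71.01°,2.1979) → tip=(0.5160,1.4993,0.5456)

0.516 1.499 0.546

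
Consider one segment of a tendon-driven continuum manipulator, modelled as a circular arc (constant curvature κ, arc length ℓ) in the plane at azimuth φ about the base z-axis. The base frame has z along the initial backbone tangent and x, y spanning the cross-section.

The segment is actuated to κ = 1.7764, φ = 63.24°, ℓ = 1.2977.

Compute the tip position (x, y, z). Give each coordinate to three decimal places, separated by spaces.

θ = κ·ℓ = 1.7764 × 1.2977 = 2.30523 rad
ρ = (1 − cos θ)/κ = (1 − -0.67017)/1.7764 = 0.94020
z = sin θ / κ = 0.74221/1.7764 = 0.41782
x = ρ cos φ = 0.94020 × cos(63.24°) = 0.42333
y = ρ sin φ = 0.94020 × sin(63.24°) = 0.83950

0.423 0.840 0.418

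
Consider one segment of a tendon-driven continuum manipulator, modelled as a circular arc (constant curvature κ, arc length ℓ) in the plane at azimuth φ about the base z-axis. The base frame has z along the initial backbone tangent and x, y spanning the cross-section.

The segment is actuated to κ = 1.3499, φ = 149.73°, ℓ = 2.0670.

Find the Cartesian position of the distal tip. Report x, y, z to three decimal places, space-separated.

θ = κ·ℓ = 1.3499 × 2.0670 = 2.79024 rad
ρ = (1 − cos θ)/κ = (1 − -0.93891)/1.3499 = 1.43634
z = sin θ / κ = 0.34417/1.3499 = 0.25496
x = ρ cos φ = 1.43634 × cos(149.73°) = -1.24050
y = ρ sin φ = 1.43634 × sin(149.73°) = 0.72402

-1.241 0.724 0.255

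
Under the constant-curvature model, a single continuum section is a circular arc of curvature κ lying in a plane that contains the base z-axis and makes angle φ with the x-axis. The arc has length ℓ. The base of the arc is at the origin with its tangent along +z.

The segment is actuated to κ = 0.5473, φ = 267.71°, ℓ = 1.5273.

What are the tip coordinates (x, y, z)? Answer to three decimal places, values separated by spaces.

-0.024 -0.602 1.356

θ = κ·ℓ = 0.5473 × 1.5273 = 0.83589 rad
ρ = (1 − cos θ)/κ = (1 − 0.67052)/0.5473 = 0.60202
z = sin θ / κ = 0.74189/0.5473 = 1.35555
x = ρ cos φ = 0.60202 × cos(267.71°) = -0.02405
y = ρ sin φ = 0.60202 × sin(267.71°) = -0.60154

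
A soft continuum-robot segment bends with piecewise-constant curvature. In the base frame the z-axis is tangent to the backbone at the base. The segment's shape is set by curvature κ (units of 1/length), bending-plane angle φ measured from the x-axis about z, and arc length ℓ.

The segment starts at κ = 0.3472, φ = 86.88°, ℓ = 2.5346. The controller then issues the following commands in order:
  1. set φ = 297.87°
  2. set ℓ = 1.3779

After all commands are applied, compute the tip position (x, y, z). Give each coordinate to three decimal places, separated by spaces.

initial: κ=0.3472, φ=86.88°, ℓ=2.5346
cmd 1: set φ=297.87° → (κ,φ,ℓ)=(0.3472,297.87°,2.5346) → tip=(0.4886,-0.9239,2.2199)
cmd 2: set ℓ=1.3779 → (κ,φ,ℓ)=(0.3472,297.87°,1.3779) → tip=(0.1512,-0.2859,1.3259)

0.151 -0.286 1.326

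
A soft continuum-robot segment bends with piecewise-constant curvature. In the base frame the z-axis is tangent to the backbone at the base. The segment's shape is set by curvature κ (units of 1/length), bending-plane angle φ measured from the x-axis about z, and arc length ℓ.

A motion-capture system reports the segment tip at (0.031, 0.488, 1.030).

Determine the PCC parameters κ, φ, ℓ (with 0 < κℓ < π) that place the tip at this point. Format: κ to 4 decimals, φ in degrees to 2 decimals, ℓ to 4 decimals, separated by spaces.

0.7523 86.37 1.1784

ρ = √(x²+y²) = √(0.031² + 0.488²) = 0.48898
φ = atan2(y, x) mod 360° = atan2(0.488, 0.031) = 86.3652°
|p|² = ρ² + z² = 0.48898² + 1.030² = 1.30000
κ = 2ρ / |p|² = 2×0.48898 / 1.30000 = 0.75228
θ = 2·atan2(ρ, z) = 2·atan2(0.48898, 1.030) = 0.88647 rad
ℓ = θ/κ = 0.88647/0.75228 = 1.17838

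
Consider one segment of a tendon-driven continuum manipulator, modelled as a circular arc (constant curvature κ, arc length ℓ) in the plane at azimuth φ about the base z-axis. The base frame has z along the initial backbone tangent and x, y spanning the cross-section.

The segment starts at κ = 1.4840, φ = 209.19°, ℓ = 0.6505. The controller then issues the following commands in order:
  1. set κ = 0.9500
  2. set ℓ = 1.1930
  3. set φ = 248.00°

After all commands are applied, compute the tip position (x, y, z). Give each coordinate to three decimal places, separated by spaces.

initial: κ=1.4840, φ=209.19°, ℓ=0.6505
cmd 1: set κ=0.9500 → (κ,φ,ℓ)=(0.9500,209.19°,0.6505) → tip=(-0.1700,-0.0949,0.6099)
cmd 2: set ℓ=1.1930 → (κ,φ,ℓ)=(0.9500,209.19°,1.1930) → tip=(-0.5297,-0.2959,0.9535)
cmd 3: set φ=248.00° → (κ,φ,ℓ)=(0.9500,248.00°,1.1930) → tip=(-0.2273,-0.5625,0.9535)

-0.227 -0.563 0.954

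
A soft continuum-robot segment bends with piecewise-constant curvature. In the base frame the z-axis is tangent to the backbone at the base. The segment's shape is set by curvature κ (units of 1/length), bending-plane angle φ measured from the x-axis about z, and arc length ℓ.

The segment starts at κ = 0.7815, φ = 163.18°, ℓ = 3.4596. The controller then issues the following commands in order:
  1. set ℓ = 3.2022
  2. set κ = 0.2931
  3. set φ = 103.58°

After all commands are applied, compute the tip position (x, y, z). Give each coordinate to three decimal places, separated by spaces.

-0.328 1.357 2.752

initial: κ=0.7815, φ=163.18°, ℓ=3.4596
cmd 1: set ℓ=3.2022 → (κ,φ,ℓ)=(0.7815,163.18°,3.2022) → tip=(-2.2080,0.6675,0.7632)
cmd 2: set κ=0.2931 → (κ,φ,ℓ)=(0.2931,163.18°,3.2022) → tip=(-1.3359,0.4038,2.7523)
cmd 3: set φ=103.58° → (κ,φ,ℓ)=(0.2931,103.58°,3.2022) → tip=(-0.3277,1.3566,2.7523)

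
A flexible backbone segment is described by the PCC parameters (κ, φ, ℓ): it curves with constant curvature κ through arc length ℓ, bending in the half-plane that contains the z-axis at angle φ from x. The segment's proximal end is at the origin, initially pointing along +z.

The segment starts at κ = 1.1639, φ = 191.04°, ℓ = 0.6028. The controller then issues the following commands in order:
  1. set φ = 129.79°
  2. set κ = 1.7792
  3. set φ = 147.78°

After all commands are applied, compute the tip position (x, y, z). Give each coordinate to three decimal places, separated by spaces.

initial: κ=1.1639, φ=191.04°, ℓ=0.6028
cmd 1: set φ=129.79° → (κ,φ,ℓ)=(1.1639,129.79°,0.6028) → tip=(-0.1299,0.1559,0.5545)
cmd 2: set κ=1.7792 → (κ,φ,ℓ)=(1.7792,129.79°,0.6028) → tip=(-0.1878,0.2255,0.4937)
cmd 3: set φ=147.78° → (κ,φ,ℓ)=(1.7792,147.78°,0.6028) → tip=(-0.2482,0.1564,0.4937)

-0.248 0.156 0.494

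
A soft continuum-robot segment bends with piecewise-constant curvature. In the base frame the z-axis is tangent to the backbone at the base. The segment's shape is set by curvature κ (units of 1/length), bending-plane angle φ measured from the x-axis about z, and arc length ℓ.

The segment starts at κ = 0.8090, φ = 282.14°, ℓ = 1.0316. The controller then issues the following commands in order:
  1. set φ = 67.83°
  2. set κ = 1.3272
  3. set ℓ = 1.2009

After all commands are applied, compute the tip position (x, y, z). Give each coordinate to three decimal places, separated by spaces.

initial: κ=0.8090, φ=282.14°, ℓ=1.0316
cmd 1: set φ=67.83° → (κ,φ,ℓ)=(0.8090,67.83°,1.0316) → tip=(0.1532,0.3760,0.9160)
cmd 2: set κ=1.3272 → (κ,φ,ℓ)=(1.3272,67.83°,1.0316) → tip=(0.2274,0.5580,0.7382)
cmd 3: set ℓ=1.2009 → (κ,φ,ℓ)=(1.3272,67.83°,1.2009) → tip=(0.2909,0.7138,0.7533)

0.291 0.714 0.753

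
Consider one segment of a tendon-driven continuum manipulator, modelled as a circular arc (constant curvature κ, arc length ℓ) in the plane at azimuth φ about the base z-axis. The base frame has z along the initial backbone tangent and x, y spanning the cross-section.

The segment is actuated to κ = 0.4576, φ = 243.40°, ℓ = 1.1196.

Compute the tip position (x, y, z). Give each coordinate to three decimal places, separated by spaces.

-0.126 -0.251 1.071

θ = κ·ℓ = 0.4576 × 1.1196 = 0.51233 rad
ρ = (1 − cos θ)/κ = (1 − 0.87161)/0.4576 = 0.28058
z = sin θ / κ = 0.49021/0.4576 = 1.07126
x = ρ cos φ = 0.28058 × cos(243.40°) = -0.12563
y = ρ sin φ = 0.28058 × sin(243.40°) = -0.25088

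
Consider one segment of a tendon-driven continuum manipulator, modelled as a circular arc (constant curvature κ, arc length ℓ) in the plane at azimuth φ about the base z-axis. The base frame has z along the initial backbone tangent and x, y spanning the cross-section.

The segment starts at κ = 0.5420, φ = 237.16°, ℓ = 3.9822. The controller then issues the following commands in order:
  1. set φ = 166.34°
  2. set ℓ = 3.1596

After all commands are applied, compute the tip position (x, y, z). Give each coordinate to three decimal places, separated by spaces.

-2.046 0.497 1.827

initial: κ=0.5420, φ=237.16°, ℓ=3.9822
cmd 1: set φ=166.34° → (κ,φ,ℓ)=(0.5420,166.34°,3.9822) → tip=(-2.7866,0.6773,1.5356)
cmd 2: set ℓ=3.1596 → (κ,φ,ℓ)=(0.5420,166.34°,3.1596) → tip=(-2.0460,0.4973,1.8265)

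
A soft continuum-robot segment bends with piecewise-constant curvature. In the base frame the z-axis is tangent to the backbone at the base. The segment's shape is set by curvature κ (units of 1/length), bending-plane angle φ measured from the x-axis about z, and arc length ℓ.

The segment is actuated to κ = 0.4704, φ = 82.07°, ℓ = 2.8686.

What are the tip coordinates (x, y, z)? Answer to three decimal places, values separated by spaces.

θ = κ·ℓ = 0.4704 × 2.8686 = 1.34939 rad
ρ = (1 − cos θ)/κ = (1 − 0.21960)/0.4704 = 1.65901
z = sin θ / κ = 0.97559/0.4704 = 2.07396
x = ρ cos φ = 1.65901 × cos(82.07°) = 0.22888
y = ρ sin φ = 1.65901 × sin(82.07°) = 1.64314

0.229 1.643 2.074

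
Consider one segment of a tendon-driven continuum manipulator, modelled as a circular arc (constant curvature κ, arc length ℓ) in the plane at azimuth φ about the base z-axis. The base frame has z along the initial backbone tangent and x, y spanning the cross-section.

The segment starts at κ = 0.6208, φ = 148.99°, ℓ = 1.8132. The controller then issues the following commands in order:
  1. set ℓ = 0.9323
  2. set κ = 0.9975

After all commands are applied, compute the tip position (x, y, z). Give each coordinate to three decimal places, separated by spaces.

-0.346 0.208 0.804

initial: κ=0.6208, φ=148.99°, ℓ=1.8132
cmd 1: set ℓ=0.9323 → (κ,φ,ℓ)=(0.6208,148.99°,0.9323) → tip=(-0.2249,0.1352,0.8811)
cmd 2: set κ=0.9975 → (κ,φ,ℓ)=(0.9975,148.99°,0.9323) → tip=(-0.3455,0.2077,0.8036)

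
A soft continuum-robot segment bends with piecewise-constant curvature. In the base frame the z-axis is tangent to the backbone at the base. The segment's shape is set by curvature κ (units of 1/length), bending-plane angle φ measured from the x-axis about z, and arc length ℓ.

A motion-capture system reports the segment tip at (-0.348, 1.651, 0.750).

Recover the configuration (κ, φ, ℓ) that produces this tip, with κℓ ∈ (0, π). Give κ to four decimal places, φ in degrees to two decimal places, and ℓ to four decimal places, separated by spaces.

0.9898 101.90 2.3289

ρ = √(x²+y²) = √(-0.348² + 1.651²) = 1.68728
φ = atan2(y, x) mod 360° = atan2(1.651, -0.348) = 101.9026°
|p|² = ρ² + z² = 1.68728² + 0.750² = 3.40941
κ = 2ρ / |p|² = 2×1.68728 / 3.40941 = 0.98978
θ = 2·atan2(ρ, z) = 2·atan2(1.68728, 0.750) = 2.30505 rad
ℓ = θ/κ = 2.30505/0.98978 = 2.32885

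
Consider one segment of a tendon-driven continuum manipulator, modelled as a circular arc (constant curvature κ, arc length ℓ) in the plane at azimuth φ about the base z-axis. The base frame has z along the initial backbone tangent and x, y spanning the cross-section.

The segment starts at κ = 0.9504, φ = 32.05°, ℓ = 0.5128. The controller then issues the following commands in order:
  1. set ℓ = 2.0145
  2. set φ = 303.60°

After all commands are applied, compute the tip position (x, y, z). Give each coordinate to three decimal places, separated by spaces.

0.779 -1.172 0.991

initial: κ=0.9504, φ=32.05°, ℓ=0.5128
cmd 1: set ℓ=2.0145 → (κ,φ,ℓ)=(0.9504,32.05°,2.0145) → tip=(1.1924,0.7465,0.9906)
cmd 2: set φ=303.60° → (κ,φ,ℓ)=(0.9504,303.60°,2.0145) → tip=(0.7785,-1.1718,0.9906)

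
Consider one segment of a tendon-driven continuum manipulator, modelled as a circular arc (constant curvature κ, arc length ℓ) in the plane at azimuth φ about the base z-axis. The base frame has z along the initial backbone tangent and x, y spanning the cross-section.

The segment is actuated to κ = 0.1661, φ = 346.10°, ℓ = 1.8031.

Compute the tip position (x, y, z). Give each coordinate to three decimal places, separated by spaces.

θ = κ·ℓ = 0.1661 × 1.8031 = 0.29949 rad
ρ = (1 − cos θ)/κ = (1 − 0.95549)/0.1661 = 0.26800
z = sin θ / κ = 0.29504/0.1661 = 1.77627
x = ρ cos φ = 0.26800 × cos(346.10°) = 0.26015
y = ρ sin φ = 0.26800 × sin(346.10°) = -0.06438

0.260 -0.064 1.776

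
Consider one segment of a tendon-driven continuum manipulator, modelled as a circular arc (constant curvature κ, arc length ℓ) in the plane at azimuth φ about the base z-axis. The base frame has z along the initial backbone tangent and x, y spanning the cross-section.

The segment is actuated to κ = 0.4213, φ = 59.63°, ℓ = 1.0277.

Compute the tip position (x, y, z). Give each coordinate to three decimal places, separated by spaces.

0.111 0.189 0.996

θ = κ·ℓ = 0.4213 × 1.0277 = 0.43297 rad
ρ = (1 − cos θ)/κ = (1 − 0.90772)/0.4213 = 0.21903
z = sin θ / κ = 0.41957/0.4213 = 0.99589
x = ρ cos φ = 0.21903 × cos(59.63°) = 0.11074
y = ρ sin φ = 0.21903 × sin(59.63°) = 0.18897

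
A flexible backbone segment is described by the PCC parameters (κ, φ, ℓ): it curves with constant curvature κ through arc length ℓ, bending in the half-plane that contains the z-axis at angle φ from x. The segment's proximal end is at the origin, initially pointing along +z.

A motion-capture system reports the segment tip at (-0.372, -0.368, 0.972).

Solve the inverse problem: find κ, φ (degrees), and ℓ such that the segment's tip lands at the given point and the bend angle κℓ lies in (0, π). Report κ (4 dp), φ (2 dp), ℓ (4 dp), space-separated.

ρ = √(x²+y²) = √(-0.372² + -0.368²) = 0.52327
φ = atan2(y, x) mod 360° = atan2(-0.368, -0.372) = 224.6903°
|p|² = ρ² + z² = 0.52327² + 0.972² = 1.21859
κ = 2ρ / |p|² = 2×0.52327 / 1.21859 = 0.85881
θ = 2·atan2(ρ, z) = 2·atan2(0.52327, 0.972) = 0.98769 rad
ℓ = θ/κ = 0.98769/0.85881 = 1.15008

0.8588 224.69 1.1501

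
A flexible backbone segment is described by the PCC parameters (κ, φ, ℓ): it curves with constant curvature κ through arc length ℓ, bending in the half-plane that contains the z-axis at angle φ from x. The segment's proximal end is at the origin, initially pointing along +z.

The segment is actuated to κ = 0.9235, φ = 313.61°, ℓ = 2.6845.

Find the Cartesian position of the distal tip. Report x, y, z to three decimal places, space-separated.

θ = κ·ℓ = 0.9235 × 2.6845 = 2.47914 rad
ρ = (1 − cos θ)/κ = (1 − -0.78848)/0.9235 = 1.93664
z = sin θ / κ = 0.61506/0.9235 = 0.66601
x = ρ cos φ = 1.93664 × cos(313.61°) = 1.33579
y = ρ sin φ = 1.93664 × sin(313.61°) = -1.40222

1.336 -1.402 0.666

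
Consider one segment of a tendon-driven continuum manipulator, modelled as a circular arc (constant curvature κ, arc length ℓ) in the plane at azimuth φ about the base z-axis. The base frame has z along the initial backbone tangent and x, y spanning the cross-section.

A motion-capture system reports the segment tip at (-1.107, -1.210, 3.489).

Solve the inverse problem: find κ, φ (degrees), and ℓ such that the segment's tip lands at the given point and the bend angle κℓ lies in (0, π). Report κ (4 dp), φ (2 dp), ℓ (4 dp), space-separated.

ρ = √(x²+y²) = √(-1.107² + -1.210²) = 1.63998
φ = atan2(y, x) mod 360° = atan2(-1.210, -1.107) = 227.5454°
|p|² = ρ² + z² = 1.63998² + 3.489² = 14.86267
κ = 2ρ / |p|² = 2×1.63998 / 14.86267 = 0.22069
θ = 2·atan2(ρ, z) = 2·atan2(1.63998, 3.489) = 0.87879 rad
ℓ = θ/κ = 0.87879/0.22069 = 3.98212

0.2207 227.55 3.9821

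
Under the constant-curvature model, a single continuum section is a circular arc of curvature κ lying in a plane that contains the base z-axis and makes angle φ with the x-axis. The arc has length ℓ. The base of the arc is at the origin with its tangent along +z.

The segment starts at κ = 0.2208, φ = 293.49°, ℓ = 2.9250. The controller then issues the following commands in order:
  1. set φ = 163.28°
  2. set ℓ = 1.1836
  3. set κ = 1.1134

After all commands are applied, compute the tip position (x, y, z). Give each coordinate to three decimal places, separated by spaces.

initial: κ=0.2208, φ=293.49°, ℓ=2.9250
cmd 1: set φ=163.28° → (κ,φ,ℓ)=(0.2208,163.28°,2.9250) → tip=(-0.8736,0.2624,2.7259)
cmd 2: set ℓ=1.1836 → (κ,φ,ℓ)=(0.2208,163.28°,1.1836) → tip=(-0.1473,0.0442,1.1702)
cmd 3: set κ=1.1134 → (κ,φ,ℓ)=(1.1134,163.28°,1.1836) → tip=(-0.6449,0.1937,0.8696)

-0.645 0.194 0.870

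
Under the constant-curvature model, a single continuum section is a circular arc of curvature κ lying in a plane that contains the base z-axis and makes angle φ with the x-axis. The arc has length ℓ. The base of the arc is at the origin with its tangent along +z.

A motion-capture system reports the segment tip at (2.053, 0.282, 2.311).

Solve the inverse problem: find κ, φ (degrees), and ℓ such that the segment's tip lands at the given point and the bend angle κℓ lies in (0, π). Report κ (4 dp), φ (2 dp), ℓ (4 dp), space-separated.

ρ = √(x²+y²) = √(2.053² + 0.282²) = 2.07228
φ = atan2(y, x) mod 360° = atan2(0.282, 2.053) = 7.8212°
|p|² = ρ² + z² = 2.07228² + 2.311² = 9.63505
κ = 2ρ / |p|² = 2×2.07228 / 9.63505 = 0.43015
θ = 2·atan2(ρ, z) = 2·atan2(2.07228, 2.311) = 1.46198 rad
ℓ = θ/κ = 1.46198/0.43015 = 3.39874

0.4302 7.82 3.3987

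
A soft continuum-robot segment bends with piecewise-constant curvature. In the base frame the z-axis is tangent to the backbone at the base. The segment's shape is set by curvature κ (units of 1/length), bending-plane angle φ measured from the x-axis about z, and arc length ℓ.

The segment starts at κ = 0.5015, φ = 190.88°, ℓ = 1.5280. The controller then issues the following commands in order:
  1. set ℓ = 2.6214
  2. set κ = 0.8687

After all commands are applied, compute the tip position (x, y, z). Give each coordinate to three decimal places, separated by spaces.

initial: κ=0.5015, φ=190.88°, ℓ=1.5280
cmd 1: set ℓ=2.6214 → (κ,φ,ℓ)=(0.5015,190.88°,2.6214) → tip=(-1.4620,-0.2810,1.9290)
cmd 2: set κ=0.8687 → (κ,φ,ℓ)=(0.8687,190.88°,2.6214) → tip=(-1.8642,-0.3583,0.8757)

-1.864 -0.358 0.876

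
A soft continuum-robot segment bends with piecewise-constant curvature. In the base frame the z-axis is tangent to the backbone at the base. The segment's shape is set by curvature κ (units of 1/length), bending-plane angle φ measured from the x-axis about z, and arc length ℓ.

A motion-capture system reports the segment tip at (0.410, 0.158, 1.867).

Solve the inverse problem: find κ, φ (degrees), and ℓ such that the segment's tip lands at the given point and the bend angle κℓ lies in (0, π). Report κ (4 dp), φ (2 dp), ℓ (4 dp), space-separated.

ρ = √(x²+y²) = √(0.410² + 0.158²) = 0.43939
φ = atan2(y, x) mod 360° = atan2(0.158, 0.410) = 21.0750°
|p|² = ρ² + z² = 0.43939² + 1.867² = 3.67875
κ = 2ρ / |p|² = 2×0.43939 / 3.67875 = 0.23888
θ = 2·atan2(ρ, z) = 2·atan2(0.43939, 1.867) = 0.46228 rad
ℓ = θ/κ = 0.46228/0.23888 = 1.93519

0.2389 21.07 1.9352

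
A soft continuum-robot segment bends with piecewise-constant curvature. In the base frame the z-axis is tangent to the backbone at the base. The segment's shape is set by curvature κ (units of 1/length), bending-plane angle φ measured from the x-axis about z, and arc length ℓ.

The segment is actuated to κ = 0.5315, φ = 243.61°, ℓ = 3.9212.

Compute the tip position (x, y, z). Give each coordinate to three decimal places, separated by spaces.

θ = κ·ℓ = 0.5315 × 3.9212 = 2.08412 rad
ρ = (1 − cos θ)/κ = (1 − -0.49107)/0.5315 = 2.80541
z = sin θ / κ = 0.87112/0.5315 = 1.63898
x = ρ cos φ = 2.80541 × cos(243.61°) = -1.24694
y = ρ sin φ = 2.80541 × sin(243.61°) = -2.51305

-1.247 -2.513 1.639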